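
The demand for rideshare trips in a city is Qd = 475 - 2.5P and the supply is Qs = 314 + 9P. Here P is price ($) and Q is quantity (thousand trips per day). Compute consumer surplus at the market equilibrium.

Consumer surplus = 38720

The market clears where 475 - 2.5P = 314 + 9P. Rearranging, 11.5P = 161, hence P* = 14.
Then Q* = 475 - 2.5(14) = 440.
Demand choke price (Qd = 0): P = 475/2.5 = 190. Consumer surplus = ½ × (190 - 14) × 440 = 38720.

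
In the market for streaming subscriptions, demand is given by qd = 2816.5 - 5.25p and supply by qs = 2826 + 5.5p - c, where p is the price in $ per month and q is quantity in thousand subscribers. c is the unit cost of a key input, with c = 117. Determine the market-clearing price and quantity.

With c = 117, supply is qs = 2709 + 5.5p.
The market clears where 2816.5 - 5.25p = 2709 + 5.5p. Rearranging, 10.75p = 107.5, hence p* = 10.
Plugging p* into demand: q* = 2816.5 - 5.25(10) = 2764.

p* = 10, q* = 2764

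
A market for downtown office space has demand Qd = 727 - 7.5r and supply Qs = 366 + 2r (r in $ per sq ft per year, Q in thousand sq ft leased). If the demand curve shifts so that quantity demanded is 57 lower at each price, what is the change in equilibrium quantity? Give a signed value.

ΔQ = -12

Set Qd = Qs: 727 - 7.5r = 366 + 2r, so 361 = 9.5r and r* = 38.
From the demand curve, Q* = 727 - 7.5(38) = 442.
After the shift, demand is Qd = 670 - 7.5r.
New equilibrium: 304 = 9.5r, so r = 32 and Q = 430.
ΔQ = 430 - 442 = -12.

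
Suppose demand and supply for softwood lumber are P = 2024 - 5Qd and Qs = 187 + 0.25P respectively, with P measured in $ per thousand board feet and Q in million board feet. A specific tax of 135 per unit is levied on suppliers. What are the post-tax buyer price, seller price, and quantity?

P_b = 559, P_s = 424, Q = 293

Rewriting in direct form: Qd = 404.8 - 0.2P.
With a tax of 135 on suppliers, they supply based on the net price P_s = P_b - 135, so Qs = 153.25 + 0.25P_b.
Equate demand and the shifted supply: 404.8 - 0.2P_b = 153.25 + 0.25P_b, giving 0.45P_b = 251.55, so P_b = 559.
So P_s = 424 and the quantity traded is Q = 404.8 - 0.2(559) = 293.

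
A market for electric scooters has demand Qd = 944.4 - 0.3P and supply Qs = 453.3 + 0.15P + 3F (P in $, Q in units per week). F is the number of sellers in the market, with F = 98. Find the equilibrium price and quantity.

P* = 438, Q* = 813

With F = 98, supply is Qs = 747.3 + 0.15P.
Equating demand and supply, 944.4 - 0.3P = 747.3 + 0.15P gives 0.45P = 197.1, so P* = 438.
Plugging P* into demand: Q* = 944.4 - 0.3(438) = 813.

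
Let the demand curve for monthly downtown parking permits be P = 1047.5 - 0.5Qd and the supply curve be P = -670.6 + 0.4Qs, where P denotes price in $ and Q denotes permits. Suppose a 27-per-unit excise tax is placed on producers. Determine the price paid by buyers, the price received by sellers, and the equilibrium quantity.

P_b = 108, P_s = 81, Q = 1879

In direct form, Qd = 2095 - 2P and Qs = 1676.5 + 2.5P.
With a tax of 27 on producers, they supply based on the net price P_s = P_b - 27, so Qs = 1609 + 2.5P_b.
Set Qd = Qs: 2095 - 2P_b = 1609 + 2.5P_b, so 486 = 4.5P_b and P_b = 108.
So P_s = 81 and the quantity traded is Q = 2095 - 2(108) = 1879.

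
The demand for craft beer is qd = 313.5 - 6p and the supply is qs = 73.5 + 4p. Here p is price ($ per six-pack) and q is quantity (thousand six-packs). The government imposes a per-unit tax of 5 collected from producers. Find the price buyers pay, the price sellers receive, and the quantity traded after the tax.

p_b = 26, p_s = 21, q = 157.5

Producers keep p_s = p_b - 5 per unit, so supply in terms of the buyer price is qs = 53.5 + 4p_b.
Set qd = qs: 313.5 - 6p_b = 53.5 + 4p_b, so 260 = 10p_b and p_b = 26.
So p_s = 21 and the quantity traded is q = 313.5 - 6(26) = 157.5.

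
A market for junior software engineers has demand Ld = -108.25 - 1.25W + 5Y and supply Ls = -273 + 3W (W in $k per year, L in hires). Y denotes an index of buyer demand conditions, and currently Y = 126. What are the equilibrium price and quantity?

With Y = 126, demand is Ld = 521.75 - 1.25W.
At equilibrium Ld = Ls, so 521.75 - 1.25W = -273 + 3W; collecting terms, 794.75 = 4.25W and W* = 187.
Then L* = 521.75 - 1.25(187) = 288.

W* = 187, L* = 288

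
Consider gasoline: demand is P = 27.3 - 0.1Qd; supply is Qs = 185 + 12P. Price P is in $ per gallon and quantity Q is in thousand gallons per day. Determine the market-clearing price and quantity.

Inverting to quantity form: Qd = 273 - 10P.
The market clears where 273 - 10P = 185 + 12P. Rearranging, 22P = 88, hence P* = 4.
Plugging P* into demand: Q* = 273 - 10(4) = 233.

P* = 4, Q* = 233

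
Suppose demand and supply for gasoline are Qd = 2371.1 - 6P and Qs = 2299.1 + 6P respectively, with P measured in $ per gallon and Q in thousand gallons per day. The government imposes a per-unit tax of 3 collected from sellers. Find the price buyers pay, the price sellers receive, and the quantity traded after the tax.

P_b = 7.5, P_s = 4.5, Q = 2326.1

With a tax of 3 on sellers, they supply based on the net price P_s = P_b - 3, so Qs = 2281.1 + 6P_b.
Equate demand and the shifted supply: 2371.1 - 6P_b = 2281.1 + 6P_b, giving 12P_b = 90, so P_b = 7.5.
Then P_s = 7.5 - 3 = 4.5 and Q = 2371.1 - 6(7.5) = 2326.1.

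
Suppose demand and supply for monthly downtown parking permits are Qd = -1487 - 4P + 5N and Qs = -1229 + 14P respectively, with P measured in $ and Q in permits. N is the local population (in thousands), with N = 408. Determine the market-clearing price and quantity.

With N = 408, demand is Qd = 553 - 4P.
The market clears where 553 - 4P = -1229 + 14P. Rearranging, 18P = 1782, hence P* = 99.
From the demand curve, Q* = 553 - 4(99) = 157.

P* = 99, Q* = 157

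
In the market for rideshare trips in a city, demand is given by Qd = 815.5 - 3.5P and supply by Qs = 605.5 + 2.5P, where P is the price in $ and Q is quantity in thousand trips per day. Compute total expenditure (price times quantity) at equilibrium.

Total expenditure = 24255

The market clears where 815.5 - 3.5P = 605.5 + 2.5P. Rearranging, 6P = 210, hence P* = 35.
Substitute back: Q* = 815.5 - 3.5(35) = 693.
Total expenditure = P* × Q* = 35 × 693 = 24255.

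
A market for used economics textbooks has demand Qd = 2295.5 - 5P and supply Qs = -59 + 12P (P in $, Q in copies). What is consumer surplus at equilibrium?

Consumer surplus = 256960.9

The market clears where 2295.5 - 5P = -59 + 12P. Rearranging, 17P = 2354.5, hence P* = 138.5.
From the demand curve, Q* = 2295.5 - 5(138.5) = 1603.
Demand choke price (Qd = 0): P = 2295.5/5 = 459.1. Consumer surplus = ½ × (459.1 - 138.5) × 1603 = 256960.9.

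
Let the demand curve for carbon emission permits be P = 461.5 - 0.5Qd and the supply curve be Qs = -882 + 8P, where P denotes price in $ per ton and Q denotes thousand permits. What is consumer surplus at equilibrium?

Rewriting in direct form: Qd = 923 - 2P.
Equating demand and supply, 923 - 2P = -882 + 8P gives 10P = 1805, so P* = 180.5.
From the demand curve, Q* = 923 - 2(180.5) = 562.
Demand choke price (Qd = 0): P = 923/2 = 461.5. Consumer surplus = ½ × (461.5 - 180.5) × 562 = 78961.

Consumer surplus = 78961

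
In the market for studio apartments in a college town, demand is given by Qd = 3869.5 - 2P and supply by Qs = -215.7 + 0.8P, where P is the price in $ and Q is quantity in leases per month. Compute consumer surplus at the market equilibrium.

Consumer surplus = 226338.0625

At equilibrium Qd = Qs, so 3869.5 - 2P = -215.7 + 0.8P; collecting terms, 4085.2 = 2.8P and P* = 1459.
From the demand curve, Q* = 3869.5 - 2(1459) = 951.5.
Demand choke price (Qd = 0): P = 3869.5/2 = 1934.75. Consumer surplus = ½ × (1934.75 - 1459) × 951.5 = 226338.0625.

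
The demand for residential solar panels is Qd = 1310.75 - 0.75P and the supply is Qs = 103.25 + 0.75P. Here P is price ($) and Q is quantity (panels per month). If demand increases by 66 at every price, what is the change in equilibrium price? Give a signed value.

ΔP = 44

Set Qd = Qs: 1310.75 - 0.75P = 103.25 + 0.75P, so 1207.5 = 1.5P and P* = 805.
From the demand curve, Q* = 1310.75 - 0.75(805) = 707.
After the shift, demand is Qd = 1376.75 - 0.75P.
New equilibrium: 1273.5 = 1.5P, so P = 849 and Q = 740.
ΔP = 849 - 805 = 44.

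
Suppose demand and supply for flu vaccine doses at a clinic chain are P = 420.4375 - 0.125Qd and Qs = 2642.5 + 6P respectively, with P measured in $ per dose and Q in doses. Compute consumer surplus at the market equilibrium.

Consumer surplus = 544459.515625

Inverting to quantity form: Qd = 3363.5 - 8P.
The market clears where 3363.5 - 8P = 2642.5 + 6P. Rearranging, 14P = 721, hence P* = 51.5.
Plugging P* into demand: Q* = 3363.5 - 8(51.5) = 2951.5.
Demand choke price (Qd = 0): P = 3363.5/8 = 420.4375. Consumer surplus = ½ × (420.4375 - 51.5) × 2951.5 = 544459.515625.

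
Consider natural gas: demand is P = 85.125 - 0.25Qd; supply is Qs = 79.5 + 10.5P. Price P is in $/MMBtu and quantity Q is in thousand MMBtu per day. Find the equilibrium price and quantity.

P* = 18, Q* = 268.5

Inverting to quantity form: Qd = 340.5 - 4P.
At equilibrium Qd = Qs, so 340.5 - 4P = 79.5 + 10.5P; collecting terms, 261 = 14.5P and P* = 18.
Then Q* = 340.5 - 4(18) = 268.5.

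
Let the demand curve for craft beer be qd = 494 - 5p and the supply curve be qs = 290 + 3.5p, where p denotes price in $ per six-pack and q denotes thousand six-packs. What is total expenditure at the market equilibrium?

Total expenditure = 8976

At equilibrium qd = qs, so 494 - 5p = 290 + 3.5p; collecting terms, 204 = 8.5p and p* = 24.
Plugging p* into demand: q* = 494 - 5(24) = 374.
Total expenditure = p* × q* = 24 × 374 = 8976.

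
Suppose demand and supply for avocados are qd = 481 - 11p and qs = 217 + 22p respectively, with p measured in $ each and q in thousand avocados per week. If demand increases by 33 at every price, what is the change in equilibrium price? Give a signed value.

Δp = 1

At equilibrium qd = qs, so 481 - 11p = 217 + 22p; collecting terms, 264 = 33p and p* = 8.
Then q* = 481 - 11(8) = 393.
After the shift, demand is qd = 514 - 11p.
New equilibrium: 297 = 33p, so p = 9 and q = 415.
Δp = 9 - 8 = 1.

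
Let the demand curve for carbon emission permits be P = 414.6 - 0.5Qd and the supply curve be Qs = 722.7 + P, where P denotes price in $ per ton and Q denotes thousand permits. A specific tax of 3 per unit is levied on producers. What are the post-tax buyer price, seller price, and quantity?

P_b = 36.5, P_s = 33.5, Q = 756.2

In direct form, Qd = 829.2 - 2P.
The tax drives a wedge P_b - P_s = 3. Substituting P_s = P_b - 3 into supply: Qs = 719.7 + P_b.
Set Qd = Qs: 829.2 - 2P_b = 719.7 + P_b, so 109.5 = 3P_b and P_b = 36.5.
Then P_s = 36.5 - 3 = 33.5 and Q = 829.2 - 2(36.5) = 756.2.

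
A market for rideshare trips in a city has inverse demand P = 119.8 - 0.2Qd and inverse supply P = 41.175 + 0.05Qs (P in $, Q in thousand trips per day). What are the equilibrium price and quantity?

Inverting to quantity form: Qd = 599 - 5P and Qs = -823.5 + 20P.
Set Qd = Qs: 599 - 5P = -823.5 + 20P, so 1422.5 = 25P and P* = 56.9.
Then Q* = 599 - 5(56.9) = 314.5.

P* = 56.9, Q* = 314.5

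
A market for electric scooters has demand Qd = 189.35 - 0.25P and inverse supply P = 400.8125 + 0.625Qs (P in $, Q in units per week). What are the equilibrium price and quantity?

P* = 449, Q* = 77.1

Solving each curve for Q: Qs = -641.3 + 1.6P.
Equating demand and supply, 189.35 - 0.25P = -641.3 + 1.6P gives 1.85P = 830.65, so P* = 449.
From the demand curve, Q* = 189.35 - 0.25(449) = 77.1.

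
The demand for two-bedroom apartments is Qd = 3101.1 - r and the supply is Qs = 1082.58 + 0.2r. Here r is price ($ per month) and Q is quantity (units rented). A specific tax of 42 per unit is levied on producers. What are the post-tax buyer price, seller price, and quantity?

r_b = 1689.1, r_s = 1647.1, Q = 1412

With a tax of 42 on producers, they supply based on the net price r_s = r_b - 42, so Qs = 1074.18 + 0.2r_b.
Set Qd = Qs: 3101.1 - r_b = 1074.18 + 0.2r_b, so 2026.92 = 1.2r_b and r_b = 1689.1.
So r_s = 1647.1 and the quantity traded is Q = 3101.1 - 1689.1 = 1412.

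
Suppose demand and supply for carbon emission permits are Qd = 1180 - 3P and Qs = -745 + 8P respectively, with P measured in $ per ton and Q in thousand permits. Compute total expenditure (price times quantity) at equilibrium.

The market clears where 1180 - 3P = -745 + 8P. Rearranging, 11P = 1925, hence P* = 175.
From the demand curve, Q* = 1180 - 3(175) = 655.
Total expenditure = P* × Q* = 175 × 655 = 114625.

Total expenditure = 114625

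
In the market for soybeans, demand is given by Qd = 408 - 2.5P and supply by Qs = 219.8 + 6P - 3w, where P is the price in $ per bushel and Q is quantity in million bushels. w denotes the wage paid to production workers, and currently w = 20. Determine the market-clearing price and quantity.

With w = 20, supply is Qs = 159.8 + 6P.
At equilibrium Qd = Qs, so 408 - 2.5P = 159.8 + 6P; collecting terms, 248.2 = 8.5P and P* = 29.2.
Then Q* = 408 - 2.5(29.2) = 335.

P* = 29.2, Q* = 335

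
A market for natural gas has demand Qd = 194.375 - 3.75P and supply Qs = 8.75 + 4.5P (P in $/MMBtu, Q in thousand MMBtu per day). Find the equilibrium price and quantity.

P* = 22.5, Q* = 110

At equilibrium Qd = Qs, so 194.375 - 3.75P = 8.75 + 4.5P; collecting terms, 185.625 = 8.25P and P* = 22.5.
Plugging P* into demand: Q* = 194.375 - 3.75(22.5) = 110.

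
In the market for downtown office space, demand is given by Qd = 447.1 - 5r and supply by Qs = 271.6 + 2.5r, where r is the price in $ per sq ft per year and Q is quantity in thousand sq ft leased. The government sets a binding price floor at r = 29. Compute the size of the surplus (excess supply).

Surplus = 42

With r fixed at 29, quantity demanded is 302.1 and quantity supplied is 344.1.
Surplus = Qs - Qd = 344.1 - 302.1 = 42.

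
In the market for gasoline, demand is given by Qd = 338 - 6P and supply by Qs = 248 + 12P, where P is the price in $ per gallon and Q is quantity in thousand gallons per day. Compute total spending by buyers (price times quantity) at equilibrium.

The market clears where 338 - 6P = 248 + 12P. Rearranging, 18P = 90, hence P* = 5.
Substitute back: Q* = 338 - 6(5) = 308.
Total spending by buyers = P* × Q* = 5 × 308 = 1540.

Total spending by buyers = 1540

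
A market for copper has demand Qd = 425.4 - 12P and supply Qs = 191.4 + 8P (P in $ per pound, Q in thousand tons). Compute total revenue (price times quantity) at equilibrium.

Set Qd = Qs: 425.4 - 12P = 191.4 + 8P, so 234 = 20P and P* = 11.7.
From the demand curve, Q* = 425.4 - 12(11.7) = 285.
Total revenue = P* × Q* = 11.7 × 285 = 3334.5.

Total revenue = 3334.5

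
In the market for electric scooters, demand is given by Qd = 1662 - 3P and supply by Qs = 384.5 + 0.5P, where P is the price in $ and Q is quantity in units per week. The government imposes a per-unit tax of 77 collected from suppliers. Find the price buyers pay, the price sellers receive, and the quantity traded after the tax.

The tax drives a wedge P_b - P_s = 77. Substituting P_s = P_b - 77 into supply: Qs = 346 + 0.5P_b.
Market clearing requires 1662 - 3P_b = 346 + 0.5P_b; hence 1316 = 3.5P_b and P_b = 376.
Then P_s = 376 - 77 = 299 and Q = 1662 - 3(376) = 534.

P_b = 376, P_s = 299, Q = 534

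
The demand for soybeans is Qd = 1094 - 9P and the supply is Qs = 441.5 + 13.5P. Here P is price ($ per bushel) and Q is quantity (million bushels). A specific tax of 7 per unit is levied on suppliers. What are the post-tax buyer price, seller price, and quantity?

P_b = 33.2, P_s = 26.2, Q = 795.2

Suppliers keep P_s = P_b - 7 per unit, so supply in terms of the buyer price is Qs = 347 + 13.5P_b.
Set Qd = Qs: 1094 - 9P_b = 347 + 13.5P_b, so 747 = 22.5P_b and P_b = 33.2.
So P_s = 26.2 and the quantity traded is Q = 1094 - 9(33.2) = 795.2.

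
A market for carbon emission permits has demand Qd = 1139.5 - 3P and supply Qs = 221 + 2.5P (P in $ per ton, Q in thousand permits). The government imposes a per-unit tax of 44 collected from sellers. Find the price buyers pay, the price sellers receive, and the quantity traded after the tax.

With a tax of 44 on sellers, they supply based on the net price P_s = P_b - 44, so Qs = 111 + 2.5P_b.
Market clearing requires 1139.5 - 3P_b = 111 + 2.5P_b; hence 1028.5 = 5.5P_b and P_b = 187.
So P_s = 143 and the quantity traded is Q = 1139.5 - 3(187) = 578.5.

P_b = 187, P_s = 143, Q = 578.5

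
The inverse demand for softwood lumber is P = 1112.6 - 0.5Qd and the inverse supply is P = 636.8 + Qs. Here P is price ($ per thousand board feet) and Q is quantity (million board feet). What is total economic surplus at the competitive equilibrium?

Total surplus = 75461.88

Rewriting in direct form: Qd = 2225.2 - 2P and Qs = -636.8 + P.
At equilibrium Qd = Qs, so 2225.2 - 2P = -636.8 + P; collecting terms, 2862 = 3P and P* = 954.
Substitute back: Q* = 2225.2 - 2(954) = 317.2.
Demand choke price = 1112.6; supply choke price = 636.8. CS = ½(1112.6 - 954)(317.2) = 25153.96; PS = ½(954 - 636.8)(317.2) = 50307.92. Total surplus = 75461.88.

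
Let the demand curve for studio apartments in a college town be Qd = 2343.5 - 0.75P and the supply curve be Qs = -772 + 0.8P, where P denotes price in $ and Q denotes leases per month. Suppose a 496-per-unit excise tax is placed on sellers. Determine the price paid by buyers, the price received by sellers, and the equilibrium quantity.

Sellers keep P_s = P_b - 496 per unit, so supply in terms of the buyer price is Qs = -1168.8 + 0.8P_b.
Set Qd = Qs: 2343.5 - 0.75P_b = -1168.8 + 0.8P_b, so 3512.3 = 1.55P_b and P_b = 2266.
Then P_s = 2266 - 496 = 1770 and Q = 2343.5 - 0.75(2266) = 644.

P_b = 2266, P_s = 1770, Q = 644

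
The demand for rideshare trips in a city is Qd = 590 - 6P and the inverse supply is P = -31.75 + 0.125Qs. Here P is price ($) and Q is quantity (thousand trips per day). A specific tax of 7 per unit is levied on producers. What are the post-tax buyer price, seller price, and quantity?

P_b = 28, P_s = 21, Q = 422

Solving each curve for Q: Qs = 254 + 8P.
Producers keep P_s = P_b - 7 per unit, so supply in terms of the buyer price is Qs = 198 + 8P_b.
Equate demand and the shifted supply: 590 - 6P_b = 198 + 8P_b, giving 14P_b = 392, so P_b = 28.
So P_s = 21 and the quantity traded is Q = 590 - 6(28) = 422.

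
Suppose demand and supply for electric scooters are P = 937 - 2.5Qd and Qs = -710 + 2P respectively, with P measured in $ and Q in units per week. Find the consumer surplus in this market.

Inverting to quantity form: Qd = 374.8 - 0.4P.
Equating demand and supply, 374.8 - 0.4P = -710 + 2P gives 2.4P = 1084.8, so P* = 452.
Plugging P* into demand: Q* = 374.8 - 0.4(452) = 194.
Demand choke price (Qd = 0): P = 374.8/0.4 = 937. Consumer surplus = ½ × (937 - 452) × 194 = 47045.

Consumer surplus = 47045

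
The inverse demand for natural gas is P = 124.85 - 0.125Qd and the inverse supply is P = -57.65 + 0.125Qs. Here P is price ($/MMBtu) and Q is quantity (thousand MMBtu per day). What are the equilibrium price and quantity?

P* = 33.6, Q* = 730

Rewriting in direct form: Qd = 998.8 - 8P and Qs = 461.2 + 8P.
Set Qd = Qs: 998.8 - 8P = 461.2 + 8P, so 537.6 = 16P and P* = 33.6.
Plugging P* into demand: Q* = 998.8 - 8(33.6) = 730.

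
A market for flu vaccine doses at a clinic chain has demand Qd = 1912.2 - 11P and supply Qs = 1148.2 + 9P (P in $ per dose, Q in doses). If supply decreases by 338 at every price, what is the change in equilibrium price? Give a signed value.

ΔP = 16.9

Equating demand and supply, 1912.2 - 11P = 1148.2 + 9P gives 20P = 764, so P* = 38.2.
Plugging P* into demand: Q* = 1912.2 - 11(38.2) = 1492.
After the shift, supply is Qs = 810.2 + 9P.
Re-solving, 20P = 1102 gives P = 55.1 and Q = 1306.1.
ΔP = 55.1 - 38.2 = 16.9.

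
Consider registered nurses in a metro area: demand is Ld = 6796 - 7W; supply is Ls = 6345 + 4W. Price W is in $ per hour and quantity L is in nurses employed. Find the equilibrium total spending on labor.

Set Ld = Ls: 6796 - 7W = 6345 + 4W, so 451 = 11W and W* = 41.
Then L* = 6796 - 7(41) = 6509.
Total spending on labor = W* × L* = 41 × 6509 = 266869.

Total spending on labor = 266869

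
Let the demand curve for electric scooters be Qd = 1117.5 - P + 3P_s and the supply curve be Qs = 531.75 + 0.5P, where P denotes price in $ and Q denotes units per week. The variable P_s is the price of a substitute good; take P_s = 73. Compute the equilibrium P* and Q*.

P* = 536.5, Q* = 800

With P_s = 73, demand is Qd = 1336.5 - P.
The market clears where 1336.5 - P = 531.75 + 0.5P. Rearranging, 1.5P = 804.75, hence P* = 536.5.
Plugging P* into demand: Q* = 1336.5 - 536.5 = 800.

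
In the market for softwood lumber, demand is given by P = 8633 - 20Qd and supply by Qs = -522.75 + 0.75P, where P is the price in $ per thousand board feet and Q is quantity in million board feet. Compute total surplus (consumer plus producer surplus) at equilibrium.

In direct form, Qd = 431.65 - 0.05P.
At equilibrium Qd = Qs, so 431.65 - 0.05P = -522.75 + 0.75P; collecting terms, 954.4 = 0.8P and P* = 1193.
Plugging P* into demand: Q* = 431.65 - 0.05(1193) = 372.
Demand choke price = 8633; supply choke price = 697. CS = ½(8633 - 1193)(372) = 1383840; PS = ½(1193 - 697)(372) = 92256. Total surplus = 1476096.

Total surplus = 1476096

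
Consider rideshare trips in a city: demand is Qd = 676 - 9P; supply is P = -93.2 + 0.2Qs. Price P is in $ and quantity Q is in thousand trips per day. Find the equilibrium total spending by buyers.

Total spending by buyers = 8115

Inverting to quantity form: Qs = 466 + 5P.
Equating demand and supply, 676 - 9P = 466 + 5P gives 14P = 210, so P* = 15.
From the demand curve, Q* = 676 - 9(15) = 541.
Total spending by buyers = P* × Q* = 15 × 541 = 8115.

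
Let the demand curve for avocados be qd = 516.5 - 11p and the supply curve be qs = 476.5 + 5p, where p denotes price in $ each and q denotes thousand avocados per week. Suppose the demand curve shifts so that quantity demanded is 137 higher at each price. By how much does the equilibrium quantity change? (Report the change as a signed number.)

Δq = 42.8125

Set qd = qs: 516.5 - 11p = 476.5 + 5p, so 40 = 16p and p* = 2.5.
Plugging p* into demand: q* = 516.5 - 11(2.5) = 489.
After the shift, demand is qd = 653.5 - 11p.
New equilibrium: 177 = 16p, so p = 11.0625 and q = 531.8125.
Δq = 531.8125 - 489 = 42.8125.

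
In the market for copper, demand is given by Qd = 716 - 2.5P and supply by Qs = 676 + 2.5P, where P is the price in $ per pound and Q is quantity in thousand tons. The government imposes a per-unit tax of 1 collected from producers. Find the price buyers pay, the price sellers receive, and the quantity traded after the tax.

Producers keep P_s = P_b - 1 per unit, so supply in terms of the buyer price is Qs = 673.5 + 2.5P_b.
Market clearing requires 716 - 2.5P_b = 673.5 + 2.5P_b; hence 42.5 = 5P_b and P_b = 8.5.
Then P_s = 8.5 - 1 = 7.5 and Q = 716 - 2.5(8.5) = 694.75.

P_b = 8.5, P_s = 7.5, Q = 694.75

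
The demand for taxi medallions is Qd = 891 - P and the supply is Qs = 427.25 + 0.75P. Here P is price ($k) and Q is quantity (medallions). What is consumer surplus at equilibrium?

Equating demand and supply, 891 - P = 427.25 + 0.75P gives 1.75P = 463.75, so P* = 265.
Substitute back: Q* = 891 - 265 = 626.
Demand choke price (Qd = 0): P = 891. Consumer surplus = ½ × (891 - 265) × 626 = 195938.

Consumer surplus = 195938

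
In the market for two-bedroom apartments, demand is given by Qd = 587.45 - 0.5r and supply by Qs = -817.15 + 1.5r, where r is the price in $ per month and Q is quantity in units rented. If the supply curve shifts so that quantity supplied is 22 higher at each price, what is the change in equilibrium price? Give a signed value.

The market clears where 587.45 - 0.5r = -817.15 + 1.5r. Rearranging, 2r = 1404.6, hence r* = 702.3.
Substitute back: Q* = 587.45 - 0.5(702.3) = 236.3.
After the shift, supply is Qs = -795.15 + 1.5r.
Re-solving, 2r = 1382.6 gives r = 691.3 and Q = 241.8.
Δr = 691.3 - 702.3 = -11.

Δr = -11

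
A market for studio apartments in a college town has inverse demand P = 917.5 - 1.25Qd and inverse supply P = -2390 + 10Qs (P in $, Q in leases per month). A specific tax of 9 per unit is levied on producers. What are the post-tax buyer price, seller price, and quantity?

P_b = 551, P_s = 542, Q = 293.2

Inverting to quantity form: Qd = 734 - 0.8P and Qs = 239 + 0.1P.
The tax drives a wedge P_b - P_s = 9. Substituting P_s = P_b - 9 into supply: Qs = 238.1 + 0.1P_b.
Equate demand and the shifted supply: 734 - 0.8P_b = 238.1 + 0.1P_b, giving 0.9P_b = 495.9, so P_b = 551.
So P_s = 542 and the quantity traded is Q = 734 - 0.8(551) = 293.2.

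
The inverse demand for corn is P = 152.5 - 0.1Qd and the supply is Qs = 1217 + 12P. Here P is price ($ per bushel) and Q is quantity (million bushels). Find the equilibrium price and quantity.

P* = 14, Q* = 1385

Inverting to quantity form: Qd = 1525 - 10P.
Equating demand and supply, 1525 - 10P = 1217 + 12P gives 22P = 308, so P* = 14.
Then Q* = 1525 - 10(14) = 1385.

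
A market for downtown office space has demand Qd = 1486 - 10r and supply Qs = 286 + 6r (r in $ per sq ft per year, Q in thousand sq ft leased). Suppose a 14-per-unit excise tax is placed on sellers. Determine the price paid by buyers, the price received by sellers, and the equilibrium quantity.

With a tax of 14 on sellers, they supply based on the net price r_s = r_b - 14, so Qs = 202 + 6r_b.
Equate demand and the shifted supply: 1486 - 10r_b = 202 + 6r_b, giving 16r_b = 1284, so r_b = 80.25.
Then r_s = 80.25 - 14 = 66.25 and Q = 1486 - 10(80.25) = 683.5.

r_b = 80.25, r_s = 66.25, Q = 683.5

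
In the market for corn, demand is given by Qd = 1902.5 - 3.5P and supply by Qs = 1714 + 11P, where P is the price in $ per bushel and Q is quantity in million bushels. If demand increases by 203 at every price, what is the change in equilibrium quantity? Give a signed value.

At equilibrium Qd = Qs, so 1902.5 - 3.5P = 1714 + 11P; collecting terms, 188.5 = 14.5P and P* = 13.
From the demand curve, Q* = 1902.5 - 3.5(13) = 1857.
After the shift, demand is Qd = 2105.5 - 3.5P.
The new intersection has 391.5 = 14.5P, i.e. P = 27, Q = 2011.
ΔQ = 2011 - 1857 = 154.

ΔQ = 154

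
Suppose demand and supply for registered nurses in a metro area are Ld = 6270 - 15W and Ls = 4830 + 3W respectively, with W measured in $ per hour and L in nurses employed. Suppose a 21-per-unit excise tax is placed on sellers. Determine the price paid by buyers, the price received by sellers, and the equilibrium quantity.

With a tax of 21 on sellers, they supply based on the net price W_s = W_b - 21, so Ls = 4767 + 3W_b.
Equate demand and the shifted supply: 6270 - 15W_b = 4767 + 3W_b, giving 18W_b = 1503, so W_b = 83.5.
So W_s = 62.5 and the quantity traded is L = 6270 - 15(83.5) = 5017.5.

W_b = 83.5, W_s = 62.5, L = 5017.5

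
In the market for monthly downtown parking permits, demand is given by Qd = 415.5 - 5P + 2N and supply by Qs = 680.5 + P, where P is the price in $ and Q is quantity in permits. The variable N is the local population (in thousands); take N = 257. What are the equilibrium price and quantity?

With N = 257, demand is Qd = 929.5 - 5P.
Set Qd = Qs: 929.5 - 5P = 680.5 + P, so 249 = 6P and P* = 41.5.
Substitute back: Q* = 929.5 - 5(41.5) = 722.

P* = 41.5, Q* = 722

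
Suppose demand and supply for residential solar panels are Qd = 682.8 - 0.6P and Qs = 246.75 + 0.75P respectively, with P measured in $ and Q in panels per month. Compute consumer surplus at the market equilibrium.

Consumer surplus = 199267.5

Equating demand and supply, 682.8 - 0.6P = 246.75 + 0.75P gives 1.35P = 436.05, so P* = 323.
Substitute back: Q* = 682.8 - 0.6(323) = 489.
Demand choke price (Qd = 0): P = 682.8/0.6 = 1138. Consumer surplus = ½ × (1138 - 323) × 489 = 199267.5.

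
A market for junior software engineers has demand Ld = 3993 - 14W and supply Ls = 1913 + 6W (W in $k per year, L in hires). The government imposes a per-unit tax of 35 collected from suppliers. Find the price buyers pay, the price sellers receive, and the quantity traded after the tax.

W_b = 114.5, W_s = 79.5, L = 2390

With a tax of 35 on suppliers, they supply based on the net price W_s = W_b - 35, so Ls = 1703 + 6W_b.
Set Ld = Ls: 3993 - 14W_b = 1703 + 6W_b, so 2290 = 20W_b and W_b = 114.5.
So W_s = 79.5 and the quantity traded is L = 3993 - 14(114.5) = 2390.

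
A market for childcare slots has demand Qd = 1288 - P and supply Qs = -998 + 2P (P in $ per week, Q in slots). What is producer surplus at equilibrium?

Producer surplus = 69169

At equilibrium Qd = Qs, so 1288 - P = -998 + 2P; collecting terms, 2286 = 3P and P* = 762.
Substitute back: Q* = 1288 - 762 = 526.
Supply choke price (Qs = 0): P = 499. Producer surplus = ½ × (762 - 499) × 526 = 69169.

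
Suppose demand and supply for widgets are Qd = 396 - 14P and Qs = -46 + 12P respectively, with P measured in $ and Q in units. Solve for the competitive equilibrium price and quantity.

At equilibrium Qd = Qs, so 396 - 14P = -46 + 12P; collecting terms, 442 = 26P and P* = 17.
Substitute back: Q* = 396 - 14(17) = 158.

P* = 17, Q* = 158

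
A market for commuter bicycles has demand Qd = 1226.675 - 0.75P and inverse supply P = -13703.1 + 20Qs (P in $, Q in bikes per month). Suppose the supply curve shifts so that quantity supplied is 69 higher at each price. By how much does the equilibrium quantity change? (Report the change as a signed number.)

In direct form, Qs = 685.155 + 0.05P.
Equating demand and supply, 1226.675 - 0.75P = 685.155 + 0.05P gives 0.8P = 541.52, so P* = 676.9.
Then Q* = 1226.675 - 0.75(676.9) = 719.
After the shift, supply is Qs = 754.155 + 0.05P.
Re-solving, 0.8P = 472.52 gives P = 590.65 and Q = 783.6875.
ΔQ = 783.6875 - 719 = 64.6875.

ΔQ = 64.6875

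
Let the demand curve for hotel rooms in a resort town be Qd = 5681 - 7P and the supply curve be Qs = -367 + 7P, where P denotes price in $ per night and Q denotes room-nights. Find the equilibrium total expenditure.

Total expenditure = 1147824

The market clears where 5681 - 7P = -367 + 7P. Rearranging, 14P = 6048, hence P* = 432.
From the demand curve, Q* = 5681 - 7(432) = 2657.
Total expenditure = P* × Q* = 432 × 2657 = 1147824.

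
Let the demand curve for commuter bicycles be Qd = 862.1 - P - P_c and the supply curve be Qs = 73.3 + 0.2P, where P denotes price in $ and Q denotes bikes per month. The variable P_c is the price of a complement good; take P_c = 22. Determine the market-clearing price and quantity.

P* = 639, Q* = 201.1

With P_c = 22, demand is Qd = 840.1 - P.
Set Qd = Qs: 840.1 - P = 73.3 + 0.2P, so 766.8 = 1.2P and P* = 639.
Then Q* = 840.1 - 639 = 201.1.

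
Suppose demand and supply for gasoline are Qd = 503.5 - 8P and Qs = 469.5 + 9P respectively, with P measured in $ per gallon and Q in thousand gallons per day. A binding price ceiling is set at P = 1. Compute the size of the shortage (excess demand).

Shortage = 17

With P fixed at 1, quantity demanded is 495.5 and quantity supplied is 478.5.
Shortage = Qd - Qs = 495.5 - 478.5 = 17.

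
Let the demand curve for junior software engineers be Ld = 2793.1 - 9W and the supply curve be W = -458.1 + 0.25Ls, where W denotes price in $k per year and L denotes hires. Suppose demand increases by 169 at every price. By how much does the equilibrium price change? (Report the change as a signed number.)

In direct form, Ls = 1832.4 + 4W.
Equating demand and supply, 2793.1 - 9W = 1832.4 + 4W gives 13W = 960.7, so W* = 73.9.
Then L* = 2793.1 - 9(73.9) = 2128.
After the shift, demand is Ld = 2962.1 - 9W.
The new intersection has 1129.7 = 13W, i.e. W = 86.9, L = 2180.
ΔW = 86.9 - 73.9 = 13.

ΔW = 13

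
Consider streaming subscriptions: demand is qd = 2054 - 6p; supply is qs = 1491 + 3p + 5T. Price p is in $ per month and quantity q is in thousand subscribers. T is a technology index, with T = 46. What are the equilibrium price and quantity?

p* = 37, q* = 1832

With T = 46, supply is qs = 1721 + 3p.
At equilibrium qd = qs, so 2054 - 6p = 1721 + 3p; collecting terms, 333 = 9p and p* = 37.
From the demand curve, q* = 2054 - 6(37) = 1832.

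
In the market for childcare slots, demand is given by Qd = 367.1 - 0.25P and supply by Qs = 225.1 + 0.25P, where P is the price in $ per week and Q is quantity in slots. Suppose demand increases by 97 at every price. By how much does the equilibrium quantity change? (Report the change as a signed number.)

At equilibrium Qd = Qs, so 367.1 - 0.25P = 225.1 + 0.25P; collecting terms, 142 = 0.5P and P* = 284.
Plugging P* into demand: Q* = 367.1 - 0.25(284) = 296.1.
After the shift, demand is Qd = 464.1 - 0.25P.
Re-solving, 0.5P = 239 gives P = 478 and Q = 344.6.
ΔQ = 344.6 - 296.1 = 48.5.

ΔQ = 48.5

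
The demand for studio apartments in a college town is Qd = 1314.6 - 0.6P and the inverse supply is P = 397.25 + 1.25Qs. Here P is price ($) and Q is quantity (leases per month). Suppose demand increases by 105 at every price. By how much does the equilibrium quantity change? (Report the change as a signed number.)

ΔQ = 60

Solving each curve for Q: Qs = -317.8 + 0.8P.
At equilibrium Qd = Qs, so 1314.6 - 0.6P = -317.8 + 0.8P; collecting terms, 1632.4 = 1.4P and P* = 1166.
From the demand curve, Q* = 1314.6 - 0.6(1166) = 615.
After the shift, demand is Qd = 1419.6 - 0.6P.
Re-solving, 1.4P = 1737.4 gives P = 1241 and Q = 675.
ΔQ = 675 - 615 = 60.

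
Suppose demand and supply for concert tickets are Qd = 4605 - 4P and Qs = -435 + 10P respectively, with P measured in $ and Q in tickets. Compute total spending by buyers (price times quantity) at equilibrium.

Total spending by buyers = 1139400

The market clears where 4605 - 4P = -435 + 10P. Rearranging, 14P = 5040, hence P* = 360.
From the demand curve, Q* = 4605 - 4(360) = 3165.
Total spending by buyers = P* × Q* = 360 × 3165 = 1139400.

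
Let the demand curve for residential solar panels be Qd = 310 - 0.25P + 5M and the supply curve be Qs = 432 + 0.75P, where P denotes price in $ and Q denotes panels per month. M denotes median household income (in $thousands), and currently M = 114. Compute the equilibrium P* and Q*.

P* = 448, Q* = 768

With M = 114, demand is Qd = 880 - 0.25P.
At equilibrium Qd = Qs, so 880 - 0.25P = 432 + 0.75P; collecting terms, 448 = P and P* = 448.
From the demand curve, Q* = 880 - 0.25(448) = 768.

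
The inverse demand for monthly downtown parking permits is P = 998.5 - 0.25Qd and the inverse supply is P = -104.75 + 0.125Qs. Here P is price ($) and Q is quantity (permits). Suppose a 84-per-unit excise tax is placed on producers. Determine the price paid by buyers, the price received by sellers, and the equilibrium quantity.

In direct form, Qd = 3994 - 4P and Qs = 838 + 8P.
The tax drives a wedge P_b - P_s = 84. Substituting P_s = P_b - 84 into supply: Qs = 166 + 8P_b.
Set Qd = Qs: 3994 - 4P_b = 166 + 8P_b, so 3828 = 12P_b and P_b = 319.
So P_s = 235 and the quantity traded is Q = 3994 - 4(319) = 2718.

P_b = 319, P_s = 235, Q = 2718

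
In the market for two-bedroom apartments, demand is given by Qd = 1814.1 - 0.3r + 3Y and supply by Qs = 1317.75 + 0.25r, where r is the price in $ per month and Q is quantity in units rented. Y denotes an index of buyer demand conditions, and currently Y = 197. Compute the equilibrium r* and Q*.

With Y = 197, demand is Qd = 2405.1 - 0.3r.
At equilibrium Qd = Qs, so 2405.1 - 0.3r = 1317.75 + 0.25r; collecting terms, 1087.35 = 0.55r and r* = 1977.
Plugging r* into demand: Q* = 2405.1 - 0.3(1977) = 1812.

r* = 1977, Q* = 1812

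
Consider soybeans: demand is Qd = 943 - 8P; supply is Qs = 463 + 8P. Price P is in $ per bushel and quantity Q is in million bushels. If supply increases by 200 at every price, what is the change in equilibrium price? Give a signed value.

Set Qd = Qs: 943 - 8P = 463 + 8P, so 480 = 16P and P* = 30.
Then Q* = 943 - 8(30) = 703.
After the shift, supply is Qs = 663 + 8P.
New equilibrium: 280 = 16P, so P = 17.5 and Q = 803.
ΔP = 17.5 - 30 = -12.5.

ΔP = -12.5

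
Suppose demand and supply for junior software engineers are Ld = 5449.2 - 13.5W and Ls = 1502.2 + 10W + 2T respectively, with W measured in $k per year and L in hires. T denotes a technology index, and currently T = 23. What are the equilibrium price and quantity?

W* = 166, L* = 3208.2

With T = 23, supply is Ls = 1548.2 + 10W.
Equating demand and supply, 5449.2 - 13.5W = 1548.2 + 10W gives 23.5W = 3901, so W* = 166.
From the demand curve, L* = 5449.2 - 13.5(166) = 3208.2.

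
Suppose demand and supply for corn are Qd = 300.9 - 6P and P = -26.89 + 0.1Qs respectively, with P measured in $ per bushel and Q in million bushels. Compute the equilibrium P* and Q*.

Rewriting in direct form: Qs = 268.9 + 10P.
The market clears where 300.9 - 6P = 268.9 + 10P. Rearranging, 16P = 32, hence P* = 2.
Plugging P* into demand: Q* = 300.9 - 6(2) = 288.9.

P* = 2, Q* = 288.9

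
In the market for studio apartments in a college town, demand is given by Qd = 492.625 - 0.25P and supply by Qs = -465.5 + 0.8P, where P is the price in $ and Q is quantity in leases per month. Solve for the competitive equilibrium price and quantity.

P* = 912.5, Q* = 264.5

The market clears where 492.625 - 0.25P = -465.5 + 0.8P. Rearranging, 1.05P = 958.125, hence P* = 912.5.
Then Q* = 492.625 - 0.25(912.5) = 264.5.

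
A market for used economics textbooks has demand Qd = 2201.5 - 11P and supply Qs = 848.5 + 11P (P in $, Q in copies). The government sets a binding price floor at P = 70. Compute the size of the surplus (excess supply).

Surplus = 187

Evaluating both curves at the floor price 70 gives Qd = 1431.5, Qs = 1618.5.
Surplus = Qs - Qd = 1618.5 - 1431.5 = 187.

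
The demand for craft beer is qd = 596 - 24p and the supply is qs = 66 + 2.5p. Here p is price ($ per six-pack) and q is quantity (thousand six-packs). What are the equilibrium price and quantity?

Equating demand and supply, 596 - 24p = 66 + 2.5p gives 26.5p = 530, so p* = 20.
Plugging p* into demand: q* = 596 - 24(20) = 116.

p* = 20, q* = 116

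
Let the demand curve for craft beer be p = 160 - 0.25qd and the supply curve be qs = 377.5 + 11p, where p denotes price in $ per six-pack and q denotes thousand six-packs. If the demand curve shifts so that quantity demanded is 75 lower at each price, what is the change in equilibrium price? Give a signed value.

Δp = -5

Solving each curve for q: qd = 640 - 4p.
At equilibrium qd = qs, so 640 - 4p = 377.5 + 11p; collecting terms, 262.5 = 15p and p* = 17.5.
Substitute back: q* = 640 - 4(17.5) = 570.
After the shift, demand is qd = 565 - 4p.
New equilibrium: 187.5 = 15p, so p = 12.5 and q = 515.
Δp = 12.5 - 17.5 = -5.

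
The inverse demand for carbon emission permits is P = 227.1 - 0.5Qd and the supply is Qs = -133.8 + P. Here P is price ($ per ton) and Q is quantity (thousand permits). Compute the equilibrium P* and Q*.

Rewriting in direct form: Qd = 454.2 - 2P.
Set Qd = Qs: 454.2 - 2P = -133.8 + P, so 588 = 3P and P* = 196.
Substitute back: Q* = 454.2 - 2(196) = 62.2.

P* = 196, Q* = 62.2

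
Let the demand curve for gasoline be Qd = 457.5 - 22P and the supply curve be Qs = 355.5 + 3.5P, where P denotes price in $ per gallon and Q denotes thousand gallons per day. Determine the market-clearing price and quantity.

P* = 4, Q* = 369.5

At equilibrium Qd = Qs, so 457.5 - 22P = 355.5 + 3.5P; collecting terms, 102 = 25.5P and P* = 4.
Plugging P* into demand: Q* = 457.5 - 22(4) = 369.5.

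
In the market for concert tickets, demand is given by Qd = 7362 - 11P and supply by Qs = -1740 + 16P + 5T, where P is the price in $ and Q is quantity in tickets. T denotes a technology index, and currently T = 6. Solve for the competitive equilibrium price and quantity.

P* = 336, Q* = 3666

With T = 6, supply is Qs = -1710 + 16P.
The market clears where 7362 - 11P = -1710 + 16P. Rearranging, 27P = 9072, hence P* = 336.
Plugging P* into demand: Q* = 7362 - 11(336) = 3666.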